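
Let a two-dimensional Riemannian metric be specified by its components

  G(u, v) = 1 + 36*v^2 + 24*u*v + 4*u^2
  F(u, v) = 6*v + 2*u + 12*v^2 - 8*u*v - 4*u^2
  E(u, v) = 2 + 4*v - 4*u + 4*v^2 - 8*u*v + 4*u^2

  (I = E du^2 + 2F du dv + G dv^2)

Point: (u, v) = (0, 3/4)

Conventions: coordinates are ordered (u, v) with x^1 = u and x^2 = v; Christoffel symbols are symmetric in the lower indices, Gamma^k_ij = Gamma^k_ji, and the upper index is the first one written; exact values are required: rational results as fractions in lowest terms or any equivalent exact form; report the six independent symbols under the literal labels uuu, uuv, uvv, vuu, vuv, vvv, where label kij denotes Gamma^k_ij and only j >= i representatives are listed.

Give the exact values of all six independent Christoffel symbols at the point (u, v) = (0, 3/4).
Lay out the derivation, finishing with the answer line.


E = 29/4, F = 45/4, G = 85/4 at the point
E_u = -10, E_v = 10, F_u = -4, F_v = 24, G_u = 18, G_v = 54
EG - F^2 = 55/2;  g^inv = (2/55) * [[85/4, -45/4], [-45/4, 29/4]]
first-kind symbols [ij,l] = (1/2)(d_i g_jl + d_j g_il - d_l g_ij): [uu,u] = E_u/2 = -5, [uu,v] = F_u - E_v/2 = -9, [uv,u] = E_v/2 = 5, [uv,v] = G_u/2 = 9, [vv,u] = F_v - G_u/2 = 15, [vv,v] = G_v/2 = 27
Gamma^u_ij = (G*[ij,u] - F*[ij,v])/(EG - F^2), Gamma^v_ij = (E*[ij,v] - F*[ij,u])/(EG - F^2)

Answer: Gamma_uuu = -2/11, Gamma_uuv = 2/11, Gamma_uvv = 6/11, Gamma_vuu = -18/55, Gamma_vuv = 18/55, Gamma_vvv = 54/55


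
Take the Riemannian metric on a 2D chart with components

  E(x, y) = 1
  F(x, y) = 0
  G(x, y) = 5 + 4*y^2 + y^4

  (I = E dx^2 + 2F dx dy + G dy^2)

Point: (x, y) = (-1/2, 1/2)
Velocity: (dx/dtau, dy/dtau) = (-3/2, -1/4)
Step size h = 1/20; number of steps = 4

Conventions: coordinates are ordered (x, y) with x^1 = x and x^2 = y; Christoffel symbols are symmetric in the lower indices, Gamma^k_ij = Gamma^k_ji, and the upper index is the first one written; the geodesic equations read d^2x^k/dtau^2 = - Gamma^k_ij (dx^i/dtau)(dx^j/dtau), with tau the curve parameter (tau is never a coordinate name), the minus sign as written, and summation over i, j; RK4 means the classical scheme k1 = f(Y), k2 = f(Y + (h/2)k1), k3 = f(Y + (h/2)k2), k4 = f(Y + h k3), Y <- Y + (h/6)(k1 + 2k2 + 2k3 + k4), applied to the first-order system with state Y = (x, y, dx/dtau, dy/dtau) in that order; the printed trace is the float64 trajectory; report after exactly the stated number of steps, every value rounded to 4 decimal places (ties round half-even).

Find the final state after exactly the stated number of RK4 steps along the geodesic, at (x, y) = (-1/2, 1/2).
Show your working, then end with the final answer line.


f(Y) = (dx/dtau, dy/dtau, -Gamma^x_ij Y'^i Y'^j, -Gamma^y_ij Y'^i Y'^j) with the Gammas evaluated at the stage position; h = 0.050000; intermediate values shown to 6 dp
step 0: x = -0.5000, y = 0.5000, dx/dtau = -1.5000, dy/dtau = -0.2500
step 1:
  k1: at (x, y) = (-0.500000, 0.500000), (dx/dtau, dy/dtau) = (-1.500000, -0.250000); Gamma_xxx = 0.000000, Gamma_xxy = 0.000000, Gamma_xyy = 0.000000, Gamma_yxx = 0.000000, Gamma_yxy = 0.000000, Gamma_yyy = 0.371134; k1 = (-1.500000, -0.250000, 0.000000, -0.023196)
  k2: at (x, y) = (-0.537500, 0.493750), (dx/dtau, dy/dtau) = (-1.500000, -0.250580); Gamma_xxx = 0.000000, Gamma_xxy = 0.000000, Gamma_xyy = 0.000000, Gamma_yxx = 0.000000, Gamma_yxy = 0.000000, Gamma_yyy = 0.367174; k2 = (-1.500000, -0.250580, 0.000000, -0.023055)
  k3: at (x, y) = (-0.537500, 0.493736), (dx/dtau, dy/dtau) = (-1.500000, -0.250576); Gamma_xxx = 0.000000, Gamma_xxy = 0.000000, Gamma_xyy = 0.000000, Gamma_yxx = 0.000000, Gamma_yxy = 0.000000, Gamma_yyy = 0.367164; k3 = (-1.500000, -0.250576, 0.000000, -0.023054)
  k4: at (x, y) = (-0.575000, 0.487471), (dx/dtau, dy/dtau) = (-1.500000, -0.251153); Gamma_xxx = 0.000000, Gamma_xxy = 0.000000, Gamma_xyy = 0.000000, Gamma_yxx = 0.000000, Gamma_yxy = 0.000000, Gamma_yyy = 0.363171; k4 = (-1.500000, -0.251153, 0.000000, -0.022908)
  Y <- Y + (h/6)(k1 + 2k2 + 2k3 + k4): x = -0.5750, y = 0.4875, dx/dtau = -1.5000, dy/dtau = -0.2512
step 2:
  k1: at (x, y) = (-0.575000, 0.487471), (dx/dtau, dy/dtau) = (-1.500000, -0.251153); Gamma_xxx = 0.000000, Gamma_xxy = 0.000000, Gamma_xyy = 0.000000, Gamma_yxx = 0.000000, Gamma_yxy = 0.000000, Gamma_yyy = 0.363171; k1 = (-1.500000, -0.251153, 0.000000, -0.022908)
  k2: at (x, y) = (-0.612500, 0.481192), (dx/dtau, dy/dtau) = (-1.500000, -0.251725); Gamma_xxx = 0.000000, Gamma_xxy = 0.000000, Gamma_xyy = 0.000000, Gamma_yxx = 0.000000, Gamma_yxy = 0.000000, Gamma_yyy = 0.359144; k2 = (-1.500000, -0.251725, 0.000000, -0.022757)
  k3: at (x, y) = (-0.612500, 0.481178), (dx/dtau, dy/dtau) = (-1.500000, -0.251722); Gamma_xxx = 0.000000, Gamma_xxy = 0.000000, Gamma_xyy = 0.000000, Gamma_yxx = 0.000000, Gamma_yxy = 0.000000, Gamma_yyy = 0.359134; k3 = (-1.500000, -0.251722, 0.000000, -0.022756)
  k4: at (x, y) = (-0.650000, 0.474885), (dx/dtau, dy/dtau) = (-1.500000, -0.252290); Gamma_xxx = 0.000000, Gamma_xxy = 0.000000, Gamma_xyy = 0.000000, Gamma_yxx = 0.000000, Gamma_yxy = 0.000000, Gamma_yyy = 0.355074; k4 = (-1.500000, -0.252290, 0.000000, -0.022601)
  Y <- Y + (h/6)(k1 + 2k2 + 2k3 + k4): x = -0.6500, y = 0.4749, dx/dtau = -1.5000, dy/dtau = -0.2523
step 3:
  k1: at (x, y) = (-0.650000, 0.474885), (dx/dtau, dy/dtau) = (-1.500000, -0.252290); Gamma_xxx = 0.000000, Gamma_xxy = 0.000000, Gamma_xyy = 0.000000, Gamma_yxx = 0.000000, Gamma_yxy = 0.000000, Gamma_yyy = 0.355074; k1 = (-1.500000, -0.252290, 0.000000, -0.022601)
  k2: at (x, y) = (-0.687500, 0.468578), (dx/dtau, dy/dtau) = (-1.500000, -0.252855); Gamma_xxx = 0.000000, Gamma_xxy = 0.000000, Gamma_xyy = 0.000000, Gamma_yxx = 0.000000, Gamma_yxy = 0.000000, Gamma_yyy = 0.350981; k2 = (-1.500000, -0.252855, 0.000000, -0.022440)
  k3: at (x, y) = (-0.687500, 0.468564), (dx/dtau, dy/dtau) = (-1.500000, -0.252851); Gamma_xxx = 0.000000, Gamma_xxy = 0.000000, Gamma_xyy = 0.000000, Gamma_yxx = 0.000000, Gamma_yxy = 0.000000, Gamma_yyy = 0.350972; k3 = (-1.500000, -0.252851, 0.000000, -0.022439)
  k4: at (x, y) = (-0.725000, 0.462242), (dx/dtau, dy/dtau) = (-1.500000, -0.253412); Gamma_xxx = 0.000000, Gamma_xxy = 0.000000, Gamma_xyy = 0.000000, Gamma_yxx = 0.000000, Gamma_yxy = 0.000000, Gamma_yyy = 0.346846; k4 = (-1.500000, -0.253412, 0.000000, -0.022274)
  Y <- Y + (h/6)(k1 + 2k2 + 2k3 + k4): x = -0.7250, y = 0.4622, dx/dtau = -1.5000, dy/dtau = -0.2534
step 4:
  k1: at (x, y) = (-0.725000, 0.462242), (dx/dtau, dy/dtau) = (-1.500000, -0.253412); Gamma_xxx = 0.000000, Gamma_xxy = 0.000000, Gamma_xyy = 0.000000, Gamma_yxx = 0.000000, Gamma_yxy = 0.000000, Gamma_yyy = 0.346846; k1 = (-1.500000, -0.253412, 0.000000, -0.022274)
  k2: at (x, y) = (-0.762500, 0.455907), (dx/dtau, dy/dtau) = (-1.500000, -0.253969); Gamma_xxx = 0.000000, Gamma_xxy = 0.000000, Gamma_xyy = 0.000000, Gamma_yxx = 0.000000, Gamma_yxy = 0.000000, Gamma_yyy = 0.342687; k2 = (-1.500000, -0.253969, 0.000000, -0.022103)
  k3: at (x, y) = (-0.762500, 0.455893), (dx/dtau, dy/dtau) = (-1.500000, -0.253965); Gamma_xxx = 0.000000, Gamma_xxy = 0.000000, Gamma_xyy = 0.000000, Gamma_yxx = 0.000000, Gamma_yxy = 0.000000, Gamma_yyy = 0.342678; k3 = (-1.500000, -0.253965, 0.000000, -0.022102)
  k4: at (x, y) = (-0.800000, 0.449544), (dx/dtau, dy/dtau) = (-1.500000, -0.254518); Gamma_xxx = 0.000000, Gamma_xxy = 0.000000, Gamma_xyy = 0.000000, Gamma_yxx = 0.000000, Gamma_yxy = 0.000000, Gamma_yyy = 0.338486; k4 = (-1.500000, -0.254518, 0.000000, -0.021927)
  Y <- Y + (h/6)(k1 + 2k2 + 2k3 + k4): x = -0.8000, y = 0.4495, dx/dtau = -1.5000, dy/dtau = -0.2545

Answer: x = -0.8000, y = 0.4495, dx/dtau = -1.5000, dy/dtau = -0.2545


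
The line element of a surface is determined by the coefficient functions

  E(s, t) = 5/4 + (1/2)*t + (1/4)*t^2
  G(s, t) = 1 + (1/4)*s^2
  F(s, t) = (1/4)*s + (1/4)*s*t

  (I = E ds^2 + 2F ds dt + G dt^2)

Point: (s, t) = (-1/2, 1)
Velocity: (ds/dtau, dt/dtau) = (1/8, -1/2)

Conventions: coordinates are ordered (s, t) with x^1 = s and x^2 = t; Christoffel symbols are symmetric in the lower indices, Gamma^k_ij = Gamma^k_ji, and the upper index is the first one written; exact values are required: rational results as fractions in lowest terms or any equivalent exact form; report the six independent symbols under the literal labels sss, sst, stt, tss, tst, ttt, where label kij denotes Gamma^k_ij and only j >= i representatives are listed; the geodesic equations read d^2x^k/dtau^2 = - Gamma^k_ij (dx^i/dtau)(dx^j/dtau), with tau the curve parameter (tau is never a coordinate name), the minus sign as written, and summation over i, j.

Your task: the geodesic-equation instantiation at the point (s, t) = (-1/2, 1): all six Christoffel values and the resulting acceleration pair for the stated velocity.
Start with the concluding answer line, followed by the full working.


Answer: Gamma_sss = 0, Gamma_sst = 8/33, Gamma_stt = 0, Gamma_tss = 0, Gamma_tst = -2/33, Gamma_ttt = 0; accelerations (d^2s/dtau^2, d^2t/dtau^2) = (1/33, -1/132)

E = 2, F = -1/4, G = 17/16 at the point
E_s = 0, E_t = 1, F_s = 1/2, F_t = -1/8, G_s = -1/4, G_t = 0
EG - F^2 = 33/16;  g^inv = (16/33) * [[17/16, 1/4], [1/4, 2]]
first-kind symbols [ij,l] = (1/2)(d_i g_jl + d_j g_il - d_l g_ij): [ss,s] = E_s/2 = 0, [ss,t] = F_s - E_t/2 = 0, [st,s] = E_t/2 = 1/2, [st,t] = G_s/2 = -1/8, [tt,s] = F_t - G_s/2 = 0, [tt,t] = G_t/2 = 0
Gamma^s_ij = (G*[ij,s] - F*[ij,t])/(EG - F^2), Gamma^t_ij = (E*[ij,t] - F*[ij,s])/(EG - F^2)
Gamma_sss = 0, Gamma_sst = 8/33, Gamma_stt = 0, Gamma_tss = 0, Gamma_tst = -2/33, Gamma_ttt = 0
d^2s/dtau^2 = -(Gamma_sss*(1/8)^2 + 2*Gamma_sst*(1/8)*(-1/2) + Gamma_stt*(-1/2)^2) = 1/33
d^2t/dtau^2 = -(Gamma_tss*(1/8)^2 + 2*Gamma_tst*(1/8)*(-1/2) + Gamma_ttt*(-1/2)^2) = -1/132


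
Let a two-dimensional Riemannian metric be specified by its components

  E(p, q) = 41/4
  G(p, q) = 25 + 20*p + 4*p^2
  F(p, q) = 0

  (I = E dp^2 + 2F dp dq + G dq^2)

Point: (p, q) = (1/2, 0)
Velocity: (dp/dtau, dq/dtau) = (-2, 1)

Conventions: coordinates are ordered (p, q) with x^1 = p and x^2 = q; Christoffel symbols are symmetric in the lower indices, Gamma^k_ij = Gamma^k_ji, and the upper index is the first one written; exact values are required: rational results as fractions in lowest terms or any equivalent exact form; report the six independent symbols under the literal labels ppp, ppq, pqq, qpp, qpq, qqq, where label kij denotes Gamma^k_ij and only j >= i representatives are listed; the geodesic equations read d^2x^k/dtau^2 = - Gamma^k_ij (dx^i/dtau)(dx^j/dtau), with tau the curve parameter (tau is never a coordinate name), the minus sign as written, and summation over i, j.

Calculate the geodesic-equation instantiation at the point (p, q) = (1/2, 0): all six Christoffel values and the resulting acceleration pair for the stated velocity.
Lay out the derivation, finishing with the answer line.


E = 41/4, F = 0, G = 36 at the point
E_p = 0, E_q = 0, F_p = 0, F_q = 0, G_p = 24, G_q = 0
EG - F^2 = 369;  g^inv = (1/369) * [[36, 0], [0, 41/4]]
first-kind symbols [ij,l] = (1/2)(d_i g_jl + d_j g_il - d_l g_ij): [pp,p] = E_p/2 = 0, [pp,q] = F_p - E_q/2 = 0, [pq,p] = E_q/2 = 0, [pq,q] = G_p/2 = 12, [qq,p] = F_q - G_p/2 = -12, [qq,q] = G_q/2 = 0
Gamma^p_ij = (G*[ij,p] - F*[ij,q])/(EG - F^2), Gamma^q_ij = (E*[ij,q] - F*[ij,p])/(EG - F^2)
Gamma_ppp = 0, Gamma_ppq = 0, Gamma_pqq = -48/41, Gamma_qpp = 0, Gamma_qpq = 1/3, Gamma_qqq = 0
d^2p/dtau^2 = -(Gamma_ppp*(-2)^2 + 2*Gamma_ppq*(-2)*(1) + Gamma_pqq*(1)^2) = 48/41
d^2q/dtau^2 = -(Gamma_qpp*(-2)^2 + 2*Gamma_qpq*(-2)*(1) + Gamma_qqq*(1)^2) = 4/3

Answer: Gamma_ppp = 0, Gamma_ppq = 0, Gamma_pqq = -48/41, Gamma_qpp = 0, Gamma_qpq = 1/3, Gamma_qqq = 0; accelerations (d^2p/dtau^2, d^2q/dtau^2) = (48/41, 4/3)


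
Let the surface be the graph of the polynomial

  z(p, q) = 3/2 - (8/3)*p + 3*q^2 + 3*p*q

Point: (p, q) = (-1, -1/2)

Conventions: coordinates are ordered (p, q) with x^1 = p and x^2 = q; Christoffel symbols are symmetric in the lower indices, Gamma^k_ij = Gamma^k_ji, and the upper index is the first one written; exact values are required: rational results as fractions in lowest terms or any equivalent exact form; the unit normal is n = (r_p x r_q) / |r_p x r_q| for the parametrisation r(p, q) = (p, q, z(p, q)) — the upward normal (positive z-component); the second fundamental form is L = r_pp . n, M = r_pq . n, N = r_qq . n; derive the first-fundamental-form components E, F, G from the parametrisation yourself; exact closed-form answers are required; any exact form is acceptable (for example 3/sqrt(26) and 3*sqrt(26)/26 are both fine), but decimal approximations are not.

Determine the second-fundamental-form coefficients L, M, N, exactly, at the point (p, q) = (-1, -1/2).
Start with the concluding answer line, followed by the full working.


Answer: L = 0, M = 18*sqrt(1957)/1957, N = 36*sqrt(1957)/1957

z_p = -25/6, z_q = -6, z_pp = 0, z_pq = 3, z_qq = 6
E = 661/36, F = 25, G = 37; answer radicand W^2 = 1957/36
unnormalised second-form numerators: l = 0, m = 3, n = 6; L = l/sqrt(1957/36), and similarly M = m/sqrt(W^2), N = n/sqrt(W^2)


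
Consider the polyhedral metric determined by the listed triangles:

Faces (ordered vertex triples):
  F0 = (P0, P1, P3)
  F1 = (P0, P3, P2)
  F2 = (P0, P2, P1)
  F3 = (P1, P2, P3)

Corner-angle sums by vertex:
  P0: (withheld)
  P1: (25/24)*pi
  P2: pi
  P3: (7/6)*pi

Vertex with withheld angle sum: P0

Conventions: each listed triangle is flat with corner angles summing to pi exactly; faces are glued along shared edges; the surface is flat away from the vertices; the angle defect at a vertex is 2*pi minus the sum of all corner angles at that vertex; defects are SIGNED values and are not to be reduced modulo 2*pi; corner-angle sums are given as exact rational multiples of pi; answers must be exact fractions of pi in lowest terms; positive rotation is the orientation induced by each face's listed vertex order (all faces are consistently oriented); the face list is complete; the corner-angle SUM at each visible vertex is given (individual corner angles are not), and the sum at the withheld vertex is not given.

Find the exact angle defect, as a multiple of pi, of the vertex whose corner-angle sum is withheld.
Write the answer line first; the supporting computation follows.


Answer: defect(P0) = (29/24)*pi

V = 4, E = 6, F = 4; chi = V - E + F = 2
Gauss-Bonnet: total defect = 2*pi*chi = 4*pi; visible defects sum to (67/24)*pi


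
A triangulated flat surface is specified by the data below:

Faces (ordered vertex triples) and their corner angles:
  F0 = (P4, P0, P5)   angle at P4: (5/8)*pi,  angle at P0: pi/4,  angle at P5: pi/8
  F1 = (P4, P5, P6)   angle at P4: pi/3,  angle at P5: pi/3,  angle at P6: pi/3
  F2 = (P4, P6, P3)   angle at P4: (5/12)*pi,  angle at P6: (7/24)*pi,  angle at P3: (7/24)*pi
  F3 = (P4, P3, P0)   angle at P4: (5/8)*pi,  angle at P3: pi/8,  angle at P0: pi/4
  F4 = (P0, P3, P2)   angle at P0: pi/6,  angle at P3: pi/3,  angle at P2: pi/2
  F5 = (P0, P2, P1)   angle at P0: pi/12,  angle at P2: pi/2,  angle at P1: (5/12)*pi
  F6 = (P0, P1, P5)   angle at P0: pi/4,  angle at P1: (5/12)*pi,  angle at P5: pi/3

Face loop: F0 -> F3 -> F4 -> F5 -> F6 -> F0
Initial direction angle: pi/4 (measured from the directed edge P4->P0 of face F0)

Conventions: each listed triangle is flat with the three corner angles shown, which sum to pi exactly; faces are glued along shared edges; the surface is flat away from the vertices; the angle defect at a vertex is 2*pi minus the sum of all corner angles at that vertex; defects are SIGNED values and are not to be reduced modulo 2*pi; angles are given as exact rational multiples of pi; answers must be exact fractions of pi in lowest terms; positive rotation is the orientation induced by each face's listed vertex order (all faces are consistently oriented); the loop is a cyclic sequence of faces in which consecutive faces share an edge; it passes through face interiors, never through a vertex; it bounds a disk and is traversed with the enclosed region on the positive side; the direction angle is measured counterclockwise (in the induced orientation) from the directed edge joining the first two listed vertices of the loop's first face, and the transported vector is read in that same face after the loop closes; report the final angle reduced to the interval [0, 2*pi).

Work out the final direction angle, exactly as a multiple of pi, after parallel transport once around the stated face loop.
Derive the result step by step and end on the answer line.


enclosed vertex P0: corner angles sum to pi, defect = 2*pi - pi = pi
final direction = starting direction + enclosed defect total, reduced mod 2*pi (induced orientation)
final angle = pi/4 + pi = (5/4)*pi (mod 2*pi)

Answer: final direction angle = (5/4)*pi


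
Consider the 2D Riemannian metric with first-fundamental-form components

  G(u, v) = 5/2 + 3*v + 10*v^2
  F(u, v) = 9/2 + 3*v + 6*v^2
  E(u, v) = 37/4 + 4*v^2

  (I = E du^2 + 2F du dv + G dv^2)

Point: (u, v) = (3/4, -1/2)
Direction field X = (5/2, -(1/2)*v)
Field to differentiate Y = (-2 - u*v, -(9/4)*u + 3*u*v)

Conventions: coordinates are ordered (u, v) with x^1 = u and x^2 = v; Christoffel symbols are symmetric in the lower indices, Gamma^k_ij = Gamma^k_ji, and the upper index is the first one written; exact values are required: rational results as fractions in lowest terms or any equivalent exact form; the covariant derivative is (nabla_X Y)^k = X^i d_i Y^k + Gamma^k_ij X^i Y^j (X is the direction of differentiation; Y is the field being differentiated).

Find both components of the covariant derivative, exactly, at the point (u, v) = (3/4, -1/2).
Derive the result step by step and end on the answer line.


E = 41/4, F = 9/2, G = 7/2 at the point
E_u = 0, E_v = -4, F_u = 0, F_v = -3, G_u = 0, G_v = -7
EG - F^2 = 125/8;  g^inv = (8/125) * [[7/2, -9/2], [-9/2, 41/4]]
first-kind symbols [ij,l] = (1/2)(d_i g_jl + d_j g_il - d_l g_ij): [uu,u] = E_u/2 = 0, [uu,v] = F_u - E_v/2 = 2, [uv,u] = E_v/2 = -2, [uv,v] = G_u/2 = 0, [vv,u] = F_v - G_u/2 = -3, [vv,v] = G_v/2 = -7/2
Gamma^u_ij = (G*[ij,u] - F*[ij,v])/(EG - F^2), Gamma^v_ij = (E*[ij,v] - F*[ij,u])/(EG - F^2)
Gamma_uuu = -72/125, Gamma_uuv = -56/125, Gamma_uvv = 42/125, Gamma_vuu = 164/125, Gamma_vuv = 72/125, Gamma_vvv = -179/125
X = (5/2, 1/4), Y = (-13/8, -45/16) at the point

Answer: (nabla_X Y)^u = 25993/4000, (nabla_X Y)^v = -139357/8000


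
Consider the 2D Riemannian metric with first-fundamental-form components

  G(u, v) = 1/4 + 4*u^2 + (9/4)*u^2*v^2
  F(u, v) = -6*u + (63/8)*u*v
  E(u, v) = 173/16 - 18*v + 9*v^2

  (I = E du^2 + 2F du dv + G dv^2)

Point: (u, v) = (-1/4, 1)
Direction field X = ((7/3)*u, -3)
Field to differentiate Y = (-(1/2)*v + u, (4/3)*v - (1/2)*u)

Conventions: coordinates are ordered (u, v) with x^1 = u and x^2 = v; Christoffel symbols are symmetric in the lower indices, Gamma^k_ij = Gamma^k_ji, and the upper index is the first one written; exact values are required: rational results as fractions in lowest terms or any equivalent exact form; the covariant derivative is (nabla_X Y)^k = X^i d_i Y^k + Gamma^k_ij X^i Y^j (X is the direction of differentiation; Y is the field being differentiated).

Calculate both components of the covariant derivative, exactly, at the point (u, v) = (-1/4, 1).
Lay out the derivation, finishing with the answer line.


E = 29/16, F = -15/32, G = 41/64 at the point
E_u = 0, E_v = 0, F_u = 15/8, F_v = -63/32, G_u = -25/8, G_v = 9/32
EG - F^2 = 241/256;  g^inv = (256/241) * [[41/64, 15/32], [15/32, 29/16]]
first-kind symbols [ij,l] = (1/2)(d_i g_jl + d_j g_il - d_l g_ij): [uu,u] = E_u/2 = 0, [uu,v] = F_u - E_v/2 = 15/8, [uv,u] = E_v/2 = 0, [uv,v] = G_u/2 = -25/16, [vv,u] = F_v - G_u/2 = -13/32, [vv,v] = G_v/2 = 9/64
Gamma^u_ij = (G*[ij,u] - F*[ij,v])/(EG - F^2), Gamma^v_ij = (E*[ij,v] - F*[ij,u])/(EG - F^2)
Gamma_uuu = 225/241, Gamma_uuv = -375/482, Gamma_uvv = -199/964, Gamma_vuu = 870/241, Gamma_vuv = -725/241, Gamma_vvv = 33/482
X = (-7/12, -3), Y = (-3/4, 35/24) at the point

Answer: (nabla_X Y)^u = 17577/15424, (nabla_X Y)^v = -460733/69408


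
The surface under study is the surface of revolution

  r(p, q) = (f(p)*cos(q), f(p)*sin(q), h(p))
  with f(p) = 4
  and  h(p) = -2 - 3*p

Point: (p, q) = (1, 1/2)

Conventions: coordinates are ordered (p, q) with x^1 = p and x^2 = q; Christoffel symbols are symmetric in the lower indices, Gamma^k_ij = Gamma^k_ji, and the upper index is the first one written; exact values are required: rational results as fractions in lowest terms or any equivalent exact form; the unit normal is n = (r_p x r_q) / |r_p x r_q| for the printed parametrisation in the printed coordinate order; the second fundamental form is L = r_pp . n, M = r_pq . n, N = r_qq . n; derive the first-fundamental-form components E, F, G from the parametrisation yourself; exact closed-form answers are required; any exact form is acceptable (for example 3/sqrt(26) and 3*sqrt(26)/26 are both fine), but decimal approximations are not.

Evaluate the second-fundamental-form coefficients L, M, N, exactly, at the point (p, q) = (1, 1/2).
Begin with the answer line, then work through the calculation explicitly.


Answer: L = 0, M = 0, N = -4

f = 4, f' = 0, f'' = 0, h' = -3, h'' = 0
E = 9, F = 0, G = 16; answer radicand W^2 = 9
unnormalised second-form numerators: l = 0, m = 0, n = -12; L = l/sqrt(9), and similarly M = m/sqrt(W^2), N = n/sqrt(W^2)


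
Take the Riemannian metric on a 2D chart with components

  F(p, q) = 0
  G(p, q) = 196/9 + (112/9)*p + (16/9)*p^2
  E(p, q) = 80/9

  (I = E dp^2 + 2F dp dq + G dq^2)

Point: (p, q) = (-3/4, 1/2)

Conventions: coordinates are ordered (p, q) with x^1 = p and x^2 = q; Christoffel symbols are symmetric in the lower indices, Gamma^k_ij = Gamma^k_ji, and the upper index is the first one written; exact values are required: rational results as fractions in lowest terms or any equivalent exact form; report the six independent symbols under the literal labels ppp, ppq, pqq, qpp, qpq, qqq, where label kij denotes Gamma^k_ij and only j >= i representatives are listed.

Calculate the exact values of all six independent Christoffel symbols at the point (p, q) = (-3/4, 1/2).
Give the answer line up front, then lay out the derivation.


Answer: Gamma_ppp = 0, Gamma_ppq = 0, Gamma_pqq = -11/20, Gamma_qpp = 0, Gamma_qpq = 4/11, Gamma_qqq = 0

E = 80/9, F = 0, G = 121/9 at the point
E_p = 0, E_q = 0, F_p = 0, F_q = 0, G_p = 88/9, G_q = 0
EG - F^2 = 9680/81;  g^inv = (81/9680) * [[121/9, 0], [0, 80/9]]
first-kind symbols [ij,l] = (1/2)(d_i g_jl + d_j g_il - d_l g_ij): [pp,p] = E_p/2 = 0, [pp,q] = F_p - E_q/2 = 0, [pq,p] = E_q/2 = 0, [pq,q] = G_p/2 = 44/9, [qq,p] = F_q - G_p/2 = -44/9, [qq,q] = G_q/2 = 0
Gamma^p_ij = (G*[ij,p] - F*[ij,q])/(EG - F^2), Gamma^q_ij = (E*[ij,q] - F*[ij,p])/(EG - F^2)


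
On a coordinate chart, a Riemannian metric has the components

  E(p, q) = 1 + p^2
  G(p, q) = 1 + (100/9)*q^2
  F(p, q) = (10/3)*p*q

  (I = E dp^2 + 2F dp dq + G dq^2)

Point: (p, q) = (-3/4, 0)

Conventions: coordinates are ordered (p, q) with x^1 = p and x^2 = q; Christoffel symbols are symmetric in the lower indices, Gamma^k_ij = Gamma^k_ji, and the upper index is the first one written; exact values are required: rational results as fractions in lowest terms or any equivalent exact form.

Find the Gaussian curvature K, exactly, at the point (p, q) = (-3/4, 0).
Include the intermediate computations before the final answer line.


E = 25/16, F = 0, G = 1, EG - F^2 = 25/16 at the point
E_p = -3/2, E_q = 0, F_p = 0, F_q = -5/2, G_p = 0, G_q = 0
E_qq = 0, F_pq = 10/3, G_pp = 0
Evaluate Brioschi's two determinant matrices M1, M2 and divide by (EG - F^2)^2.
M1 = [[-E_qq/2 + F_pq - G_pp/2, E_p/2, F_p - E_q/2], [F_q - G_p/2, E, F], [G_q/2, F, G]] = [[10/3, -3/4, 0], [-5/2, 25/16, 0], [0, 0, 1]]; det M1 = 10/3
M2 = [[0, E_q/2, G_p/2], [E_q/2, E, F], [G_p/2, F, G]] = [[0, 0, 0], [0, 25/16, 0], [0, 0, 1]]; det M2 = 0
det M1 - det M2 = 10/3; K = 10/3 / (25/16)^2 = 512/375

Answer: K = 512/375


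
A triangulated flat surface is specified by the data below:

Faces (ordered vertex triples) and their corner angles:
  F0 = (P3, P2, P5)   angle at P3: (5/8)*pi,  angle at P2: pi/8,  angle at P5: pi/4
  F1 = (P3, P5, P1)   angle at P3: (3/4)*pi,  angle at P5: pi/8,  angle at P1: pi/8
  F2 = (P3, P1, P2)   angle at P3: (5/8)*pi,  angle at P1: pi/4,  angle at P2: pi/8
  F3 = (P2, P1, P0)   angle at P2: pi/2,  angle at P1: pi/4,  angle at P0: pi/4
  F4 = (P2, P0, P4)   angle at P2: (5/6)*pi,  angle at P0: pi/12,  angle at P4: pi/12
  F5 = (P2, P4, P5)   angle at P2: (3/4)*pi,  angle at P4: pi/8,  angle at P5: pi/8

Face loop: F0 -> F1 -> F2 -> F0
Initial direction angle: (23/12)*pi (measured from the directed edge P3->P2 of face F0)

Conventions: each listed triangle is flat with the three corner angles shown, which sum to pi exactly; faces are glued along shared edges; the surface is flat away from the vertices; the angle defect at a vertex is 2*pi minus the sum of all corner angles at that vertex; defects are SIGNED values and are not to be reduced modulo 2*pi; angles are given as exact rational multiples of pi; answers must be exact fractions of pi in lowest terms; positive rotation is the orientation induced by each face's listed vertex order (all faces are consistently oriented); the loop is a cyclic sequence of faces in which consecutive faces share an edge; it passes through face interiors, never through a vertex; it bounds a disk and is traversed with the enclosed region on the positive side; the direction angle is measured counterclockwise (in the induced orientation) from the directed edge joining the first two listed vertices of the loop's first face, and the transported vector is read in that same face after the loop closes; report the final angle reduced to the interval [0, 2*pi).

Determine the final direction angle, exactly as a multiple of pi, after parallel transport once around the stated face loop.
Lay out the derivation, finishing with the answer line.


enclosed vertex P3: corner angles sum to 2*pi, defect = 2*pi - 2*pi = 0
by Gauss-Bonnet the loop rotates the vector by the enclosed defect sum (positive orientation, mod 2*pi)
final angle = (23/12)*pi + 0 = (23/12)*pi (mod 2*pi)

Answer: final direction angle = (23/12)*pi


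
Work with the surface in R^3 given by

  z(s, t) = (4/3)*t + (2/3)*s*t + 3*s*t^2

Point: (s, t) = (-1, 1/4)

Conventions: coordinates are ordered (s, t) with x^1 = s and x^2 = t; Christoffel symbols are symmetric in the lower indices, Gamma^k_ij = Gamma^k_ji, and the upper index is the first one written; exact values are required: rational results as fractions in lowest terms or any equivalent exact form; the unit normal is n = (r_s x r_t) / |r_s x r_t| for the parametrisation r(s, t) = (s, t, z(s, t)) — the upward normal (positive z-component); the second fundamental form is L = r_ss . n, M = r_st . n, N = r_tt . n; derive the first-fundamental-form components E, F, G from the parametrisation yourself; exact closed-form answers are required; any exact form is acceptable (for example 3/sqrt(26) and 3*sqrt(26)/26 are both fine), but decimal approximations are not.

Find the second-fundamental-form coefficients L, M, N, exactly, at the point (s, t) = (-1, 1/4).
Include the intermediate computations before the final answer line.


z_s = 17/48, z_t = -5/6, z_ss = 0, z_st = 13/6, z_tt = -6
E = 2593/2304, F = -85/288, G = 61/36; answer radicand W^2 = 4193/2304
unnormalised second-form numerators: l = 0, m = 13/6, n = -6; L = l/sqrt(4193/2304), and similarly M = m/sqrt(W^2), N = n/sqrt(W^2)

Answer: L = 0, M = 104*sqrt(4193)/4193, N = -288*sqrt(4193)/4193


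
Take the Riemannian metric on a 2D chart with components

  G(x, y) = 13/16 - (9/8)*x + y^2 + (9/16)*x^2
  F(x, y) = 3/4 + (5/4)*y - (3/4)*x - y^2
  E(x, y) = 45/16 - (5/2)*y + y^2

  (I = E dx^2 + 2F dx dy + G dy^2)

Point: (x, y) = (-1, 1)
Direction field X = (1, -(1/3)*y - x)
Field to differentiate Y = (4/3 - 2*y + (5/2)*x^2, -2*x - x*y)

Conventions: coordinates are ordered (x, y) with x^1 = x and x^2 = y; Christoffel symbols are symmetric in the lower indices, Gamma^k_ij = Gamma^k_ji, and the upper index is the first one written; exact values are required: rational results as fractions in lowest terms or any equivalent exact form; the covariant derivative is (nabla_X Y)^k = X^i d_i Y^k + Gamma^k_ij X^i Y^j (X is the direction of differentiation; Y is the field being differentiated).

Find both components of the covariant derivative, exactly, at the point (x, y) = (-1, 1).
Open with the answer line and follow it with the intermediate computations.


Answer: (nabla_X Y)^x = -179/63, (nabla_X Y)^y = -323/63

E = 21/16, F = 7/4, G = 7/2 at the point
E_x = 0, E_y = -1/2, F_x = -3/4, F_y = -3/4, G_x = -9/4, G_y = 2
EG - F^2 = 49/32;  g^inv = (32/49) * [[7/2, -7/4], [-7/4, 21/16]]
first-kind symbols [ij,l] = (1/2)(d_i g_jl + d_j g_il - d_l g_ij): [xx,x] = E_x/2 = 0, [xx,y] = F_x - E_y/2 = -1/2, [xy,x] = E_y/2 = -1/4, [xy,y] = G_x/2 = -9/8, [yy,x] = F_y - G_x/2 = 3/8, [yy,y] = G_y/2 = 1
Gamma^x_ij = (G*[ij,x] - F*[ij,y])/(EG - F^2), Gamma^y_ij = (E*[ij,y] - F*[ij,x])/(EG - F^2)
Gamma_xxx = 4/7, Gamma_xxy = 5/7, Gamma_xyy = -2/7, Gamma_yxx = -3/7, Gamma_yxy = -19/28, Gamma_yyy = 3/7
X = (1, 2/3), Y = (11/6, 3) at the point


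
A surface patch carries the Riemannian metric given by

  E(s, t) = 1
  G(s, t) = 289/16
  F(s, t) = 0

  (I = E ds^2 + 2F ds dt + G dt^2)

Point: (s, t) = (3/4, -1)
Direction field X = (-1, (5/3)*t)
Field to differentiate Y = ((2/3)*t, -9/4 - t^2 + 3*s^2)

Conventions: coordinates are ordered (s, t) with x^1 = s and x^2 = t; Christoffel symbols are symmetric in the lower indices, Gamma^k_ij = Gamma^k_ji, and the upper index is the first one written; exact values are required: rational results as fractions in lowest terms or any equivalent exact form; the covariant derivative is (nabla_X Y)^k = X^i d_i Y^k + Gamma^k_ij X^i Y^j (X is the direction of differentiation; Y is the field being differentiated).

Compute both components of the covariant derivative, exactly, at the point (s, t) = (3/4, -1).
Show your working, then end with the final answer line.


E = 1, F = 0, G = 289/16 at the point
E_s = 0, E_t = 0, F_s = 0, F_t = 0, G_s = 0, G_t = 0
EG - F^2 = 289/16;  g^inv = (16/289) * [[289/16, 0], [0, 1]]
first-kind symbols [ij,l] = (1/2)(d_i g_jl + d_j g_il - d_l g_ij): [ss,s] = E_s/2 = 0, [ss,t] = F_s - E_t/2 = 0, [st,s] = E_t/2 = 0, [st,t] = G_s/2 = 0, [tt,s] = F_t - G_s/2 = 0, [tt,t] = G_t/2 = 0
Gamma^s_ij = (G*[ij,s] - F*[ij,t])/(EG - F^2), Gamma^t_ij = (E*[ij,t] - F*[ij,s])/(EG - F^2)
Gamma_sss = 0, Gamma_sst = 0, Gamma_stt = 0, Gamma_tss = 0, Gamma_tst = 0, Gamma_ttt = 0
X = (-1, -5/3), Y = (-2/3, -25/16) at the point

Answer: (nabla_X Y)^s = -10/9, (nabla_X Y)^t = -47/6


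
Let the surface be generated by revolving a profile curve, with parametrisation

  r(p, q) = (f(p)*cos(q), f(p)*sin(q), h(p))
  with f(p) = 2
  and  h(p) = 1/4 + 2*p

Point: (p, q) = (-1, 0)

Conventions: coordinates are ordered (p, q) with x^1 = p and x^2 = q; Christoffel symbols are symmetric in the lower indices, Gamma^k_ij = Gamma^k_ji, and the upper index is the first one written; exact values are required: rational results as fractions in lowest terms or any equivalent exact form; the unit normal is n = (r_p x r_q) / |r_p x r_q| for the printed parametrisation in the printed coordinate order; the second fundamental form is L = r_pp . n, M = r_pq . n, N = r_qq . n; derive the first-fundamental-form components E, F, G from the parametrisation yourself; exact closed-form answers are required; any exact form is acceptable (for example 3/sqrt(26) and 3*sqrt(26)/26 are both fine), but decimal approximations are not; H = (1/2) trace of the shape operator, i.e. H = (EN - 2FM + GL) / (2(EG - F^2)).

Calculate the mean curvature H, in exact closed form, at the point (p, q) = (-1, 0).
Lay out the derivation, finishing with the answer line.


f = 2, f' = 0, f'' = 0, h' = 2, h'' = 0
E = 4, F = 0, G = 4; answer radicand W^2 = 4
unnormalised second-form numerators: l = 0, m = 0, n = 4; L = l/sqrt(4), and similarly M = m/sqrt(W^2), N = n/sqrt(W^2)
H = (E*n - 2*F*m + G*l) / (2*(EG - F^2)*sqrt(W^2)); E*n - 2*F*m + G*l = 16, EG - F^2 = 16, so H = (1/2)/sqrt(4)

Answer: H = 1/4


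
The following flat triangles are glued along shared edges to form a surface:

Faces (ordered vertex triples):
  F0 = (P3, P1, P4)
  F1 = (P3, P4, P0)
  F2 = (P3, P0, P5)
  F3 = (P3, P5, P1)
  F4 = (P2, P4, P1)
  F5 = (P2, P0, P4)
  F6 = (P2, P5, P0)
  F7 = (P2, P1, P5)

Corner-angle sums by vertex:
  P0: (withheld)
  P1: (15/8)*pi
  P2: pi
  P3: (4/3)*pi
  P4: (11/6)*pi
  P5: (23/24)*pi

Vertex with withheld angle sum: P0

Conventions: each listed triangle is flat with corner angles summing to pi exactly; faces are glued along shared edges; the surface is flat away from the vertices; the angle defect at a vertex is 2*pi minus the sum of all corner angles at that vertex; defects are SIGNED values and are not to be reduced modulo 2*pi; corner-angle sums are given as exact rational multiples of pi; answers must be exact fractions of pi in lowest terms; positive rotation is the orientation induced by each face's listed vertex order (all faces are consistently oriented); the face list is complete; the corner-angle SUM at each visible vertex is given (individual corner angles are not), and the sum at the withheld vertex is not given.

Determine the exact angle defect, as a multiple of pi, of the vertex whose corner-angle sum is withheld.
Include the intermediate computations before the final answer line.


V = 6, E = 12, F = 8; chi = V - E + F = 2
Gauss-Bonnet: total defect = 2*pi*chi = 4*pi; visible defects sum to 3*pi

Answer: defect(P0) = pi


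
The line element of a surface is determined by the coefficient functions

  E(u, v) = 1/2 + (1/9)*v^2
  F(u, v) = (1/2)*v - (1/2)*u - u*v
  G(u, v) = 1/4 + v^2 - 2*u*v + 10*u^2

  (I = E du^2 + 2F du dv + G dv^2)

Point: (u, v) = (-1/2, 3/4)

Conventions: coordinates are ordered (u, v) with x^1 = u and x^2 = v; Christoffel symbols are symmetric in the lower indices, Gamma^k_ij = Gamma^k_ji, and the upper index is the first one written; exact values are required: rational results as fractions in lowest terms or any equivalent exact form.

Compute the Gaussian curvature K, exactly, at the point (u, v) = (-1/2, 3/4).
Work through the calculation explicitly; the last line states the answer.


E = 9/16, F = 1, G = 65/16, EG - F^2 = 329/256 at the point
E_u = 0, E_v = 1/6, F_u = -5/4, F_v = 1, G_u = -23/2, G_v = 5/2
E_vv = 2/9, F_uv = -1, G_uu = 20
Compute both Brioschi determinants and normalise by (EG - F^2)^2.
M1 = [[-E_vv/2 + F_uv - G_uu/2, E_u/2, F_u - E_v/2], [F_v - G_u/2, E, F], [G_v/2, F, G]] = [[-100/9, 0, -4/3], [27/4, 9/16, 1], [5/4, 1, 65/16]]; det M1 = -12869/576
M2 = [[0, E_v/2, G_u/2], [E_v/2, E, F], [G_u/2, F, G]] = [[0, 1/12, -23/4], [1/12, 9/16, 1], [-23/4, 1, 65/16]]; det M2 = -22561/1152
det M1 - det M2 = -353/128; K = -353/128 / (329/256)^2 = -180736/108241

Answer: K = -180736/108241


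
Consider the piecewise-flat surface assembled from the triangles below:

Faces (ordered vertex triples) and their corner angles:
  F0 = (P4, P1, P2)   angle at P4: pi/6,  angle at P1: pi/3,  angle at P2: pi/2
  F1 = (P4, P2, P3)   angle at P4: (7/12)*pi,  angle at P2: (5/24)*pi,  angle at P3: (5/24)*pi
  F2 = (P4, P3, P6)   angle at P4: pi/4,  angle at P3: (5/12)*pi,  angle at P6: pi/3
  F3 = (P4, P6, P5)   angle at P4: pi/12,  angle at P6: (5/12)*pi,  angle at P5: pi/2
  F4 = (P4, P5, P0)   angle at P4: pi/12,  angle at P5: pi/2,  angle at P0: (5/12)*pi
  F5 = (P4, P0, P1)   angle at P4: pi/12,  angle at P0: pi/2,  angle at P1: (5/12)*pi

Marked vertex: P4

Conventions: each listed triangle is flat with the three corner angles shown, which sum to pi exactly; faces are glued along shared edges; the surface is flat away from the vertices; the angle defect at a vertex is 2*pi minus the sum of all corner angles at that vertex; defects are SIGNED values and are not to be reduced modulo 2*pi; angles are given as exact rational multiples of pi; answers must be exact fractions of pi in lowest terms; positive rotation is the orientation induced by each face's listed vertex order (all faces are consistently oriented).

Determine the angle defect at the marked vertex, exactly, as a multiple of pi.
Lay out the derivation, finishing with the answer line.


Sum of corner angles at P4: (5/4)*pi
defect = 2*pi - (5/4)*pi

Answer: defect(P4) = (3/4)*pi


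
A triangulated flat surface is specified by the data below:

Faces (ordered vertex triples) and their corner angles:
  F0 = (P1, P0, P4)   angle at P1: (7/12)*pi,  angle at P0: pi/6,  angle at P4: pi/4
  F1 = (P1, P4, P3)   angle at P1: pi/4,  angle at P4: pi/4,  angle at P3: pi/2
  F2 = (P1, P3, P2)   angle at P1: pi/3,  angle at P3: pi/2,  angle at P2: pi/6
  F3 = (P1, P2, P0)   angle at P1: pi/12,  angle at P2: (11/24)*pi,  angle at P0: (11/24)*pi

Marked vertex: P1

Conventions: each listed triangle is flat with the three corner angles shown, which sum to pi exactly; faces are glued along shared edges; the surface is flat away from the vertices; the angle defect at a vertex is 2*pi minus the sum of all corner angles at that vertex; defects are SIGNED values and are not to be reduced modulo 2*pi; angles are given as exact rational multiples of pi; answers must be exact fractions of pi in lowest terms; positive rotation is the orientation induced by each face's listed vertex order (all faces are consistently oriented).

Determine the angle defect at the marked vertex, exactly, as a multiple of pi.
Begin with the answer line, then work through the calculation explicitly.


Answer: defect(P1) = (3/4)*pi

Sum of corner angles at P1: (5/4)*pi
defect = 2*pi - (5/4)*pi


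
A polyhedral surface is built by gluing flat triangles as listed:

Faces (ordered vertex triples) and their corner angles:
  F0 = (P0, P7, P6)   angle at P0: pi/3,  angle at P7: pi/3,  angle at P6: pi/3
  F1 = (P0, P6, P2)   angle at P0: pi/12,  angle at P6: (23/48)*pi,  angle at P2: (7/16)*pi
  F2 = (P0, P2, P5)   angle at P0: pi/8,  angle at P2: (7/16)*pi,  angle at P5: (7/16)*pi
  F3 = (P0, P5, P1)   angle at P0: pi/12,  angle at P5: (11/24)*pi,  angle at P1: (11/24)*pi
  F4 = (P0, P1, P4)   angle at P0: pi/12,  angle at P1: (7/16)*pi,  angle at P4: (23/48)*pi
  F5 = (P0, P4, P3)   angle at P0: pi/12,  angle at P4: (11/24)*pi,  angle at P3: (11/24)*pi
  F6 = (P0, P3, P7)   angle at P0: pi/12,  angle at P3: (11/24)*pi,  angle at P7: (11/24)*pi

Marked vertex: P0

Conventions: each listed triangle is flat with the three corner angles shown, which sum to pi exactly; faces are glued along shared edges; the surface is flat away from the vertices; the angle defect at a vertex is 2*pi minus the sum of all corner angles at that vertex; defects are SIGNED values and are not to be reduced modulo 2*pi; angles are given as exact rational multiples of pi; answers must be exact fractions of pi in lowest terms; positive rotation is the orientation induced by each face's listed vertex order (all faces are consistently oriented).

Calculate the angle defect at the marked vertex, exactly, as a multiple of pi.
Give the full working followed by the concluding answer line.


Sum of corner angles at P0: (7/8)*pi
defect = 2*pi - (7/8)*pi

Answer: defect(P0) = (9/8)*pi


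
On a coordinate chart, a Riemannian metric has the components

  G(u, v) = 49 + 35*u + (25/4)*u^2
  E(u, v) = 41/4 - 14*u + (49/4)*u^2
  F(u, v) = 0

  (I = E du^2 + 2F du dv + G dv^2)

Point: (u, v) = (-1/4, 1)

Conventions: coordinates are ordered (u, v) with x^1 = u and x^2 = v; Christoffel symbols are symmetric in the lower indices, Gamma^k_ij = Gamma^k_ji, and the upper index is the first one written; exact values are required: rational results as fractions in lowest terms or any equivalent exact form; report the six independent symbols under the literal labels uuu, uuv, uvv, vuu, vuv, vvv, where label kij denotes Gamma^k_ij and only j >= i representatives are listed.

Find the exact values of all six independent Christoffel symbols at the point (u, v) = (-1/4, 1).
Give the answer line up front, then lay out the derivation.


Answer: Gamma_uuu = -644/929, Gamma_uuv = 0, Gamma_uvv = -1020/929, Gamma_vuu = 0, Gamma_vuv = 20/51, Gamma_vvv = 0

E = 929/64, F = 0, G = 2601/64 at the point
E_u = -161/8, E_v = 0, F_u = 0, F_v = 0, G_u = 255/8, G_v = 0
EG - F^2 = 2416329/4096;  g^inv = (4096/2416329) * [[2601/64, 0], [0, 929/64]]
first-kind symbols [ij,l] = (1/2)(d_i g_jl + d_j g_il - d_l g_ij): [uu,u] = E_u/2 = -161/16, [uu,v] = F_u - E_v/2 = 0, [uv,u] = E_v/2 = 0, [uv,v] = G_u/2 = 255/16, [vv,u] = F_v - G_u/2 = -255/16, [vv,v] = G_v/2 = 0
Gamma^u_ij = (G*[ij,u] - F*[ij,v])/(EG - F^2), Gamma^v_ij = (E*[ij,v] - F*[ij,u])/(EG - F^2)
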